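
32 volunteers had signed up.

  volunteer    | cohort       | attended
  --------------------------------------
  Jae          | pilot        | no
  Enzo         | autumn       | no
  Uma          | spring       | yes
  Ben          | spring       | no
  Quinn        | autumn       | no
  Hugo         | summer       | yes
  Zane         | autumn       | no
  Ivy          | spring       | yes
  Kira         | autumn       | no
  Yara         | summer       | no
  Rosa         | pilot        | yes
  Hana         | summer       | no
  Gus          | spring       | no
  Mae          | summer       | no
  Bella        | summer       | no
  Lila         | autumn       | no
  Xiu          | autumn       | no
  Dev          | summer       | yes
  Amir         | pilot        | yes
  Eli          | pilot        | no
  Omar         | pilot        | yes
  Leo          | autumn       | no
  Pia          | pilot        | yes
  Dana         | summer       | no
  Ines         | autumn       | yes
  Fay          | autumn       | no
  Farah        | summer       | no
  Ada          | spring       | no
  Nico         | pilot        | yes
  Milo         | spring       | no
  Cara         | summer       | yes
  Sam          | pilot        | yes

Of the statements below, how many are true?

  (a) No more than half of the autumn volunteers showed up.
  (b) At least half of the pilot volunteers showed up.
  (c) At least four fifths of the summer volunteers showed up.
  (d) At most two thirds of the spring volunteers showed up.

3

(a) autumn: |A| = 9, |A ∩ B| = 1; needs |A ∩ B| ≤ |A ∖ B| — true.
(b) pilot: |A| = 8, |A ∩ B| = 6; needs |A ∩ B| ≥ |A ∖ B| — true.
(c) summer: |A| = 9, |A ∩ B| = 3; needs |A ∩ B| / |A| ≥ 4/5 — false.
(d) spring: |A| = 6, |A ∩ B| = 2; needs |A ∩ B| / |A| ≤ 2/3 — true.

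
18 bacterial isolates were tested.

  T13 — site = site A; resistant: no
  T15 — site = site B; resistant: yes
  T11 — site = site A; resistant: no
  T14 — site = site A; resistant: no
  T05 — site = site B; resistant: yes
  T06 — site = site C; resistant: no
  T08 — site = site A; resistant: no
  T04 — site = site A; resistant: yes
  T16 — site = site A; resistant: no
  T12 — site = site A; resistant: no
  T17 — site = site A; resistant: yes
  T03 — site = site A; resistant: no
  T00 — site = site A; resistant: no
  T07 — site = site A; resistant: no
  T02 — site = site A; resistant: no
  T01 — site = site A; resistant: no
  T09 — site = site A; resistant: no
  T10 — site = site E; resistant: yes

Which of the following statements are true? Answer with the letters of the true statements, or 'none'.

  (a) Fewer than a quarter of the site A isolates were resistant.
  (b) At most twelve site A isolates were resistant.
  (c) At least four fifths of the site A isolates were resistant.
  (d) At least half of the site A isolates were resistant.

|A| = 14, |A ∩ B| = 2, |A ∖ B| = 12.
(a) |A ∩ B| / |A| < 1/4: holds.
(b) |A ∩ B| ≤ 12: holds.
(c) |A ∩ B| / |A| ≥ 4/5: fails.
(d) |A ∩ B| ≥ |A ∖ B|: fails.

(a), (b)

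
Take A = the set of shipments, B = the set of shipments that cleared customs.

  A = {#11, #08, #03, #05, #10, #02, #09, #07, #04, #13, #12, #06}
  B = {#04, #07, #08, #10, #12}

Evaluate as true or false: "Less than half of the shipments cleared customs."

The determiner here denotes the relation: |A ∩ B| < |A ∖ B|.
A (the restrictor) = {#11, #08, #03, #05, #10, #02, #09, #07, #04, #13, #12, #06}, |A| = 12.
A ∩ B = {#08, #10, #07, #04, #12}, so |A ∩ B| = 5.
A ∖ B = {#11, #03, #05, #02, #09, #13, #06}, so |A ∖ B| = 7.
5 < 7, so the statement is true.

True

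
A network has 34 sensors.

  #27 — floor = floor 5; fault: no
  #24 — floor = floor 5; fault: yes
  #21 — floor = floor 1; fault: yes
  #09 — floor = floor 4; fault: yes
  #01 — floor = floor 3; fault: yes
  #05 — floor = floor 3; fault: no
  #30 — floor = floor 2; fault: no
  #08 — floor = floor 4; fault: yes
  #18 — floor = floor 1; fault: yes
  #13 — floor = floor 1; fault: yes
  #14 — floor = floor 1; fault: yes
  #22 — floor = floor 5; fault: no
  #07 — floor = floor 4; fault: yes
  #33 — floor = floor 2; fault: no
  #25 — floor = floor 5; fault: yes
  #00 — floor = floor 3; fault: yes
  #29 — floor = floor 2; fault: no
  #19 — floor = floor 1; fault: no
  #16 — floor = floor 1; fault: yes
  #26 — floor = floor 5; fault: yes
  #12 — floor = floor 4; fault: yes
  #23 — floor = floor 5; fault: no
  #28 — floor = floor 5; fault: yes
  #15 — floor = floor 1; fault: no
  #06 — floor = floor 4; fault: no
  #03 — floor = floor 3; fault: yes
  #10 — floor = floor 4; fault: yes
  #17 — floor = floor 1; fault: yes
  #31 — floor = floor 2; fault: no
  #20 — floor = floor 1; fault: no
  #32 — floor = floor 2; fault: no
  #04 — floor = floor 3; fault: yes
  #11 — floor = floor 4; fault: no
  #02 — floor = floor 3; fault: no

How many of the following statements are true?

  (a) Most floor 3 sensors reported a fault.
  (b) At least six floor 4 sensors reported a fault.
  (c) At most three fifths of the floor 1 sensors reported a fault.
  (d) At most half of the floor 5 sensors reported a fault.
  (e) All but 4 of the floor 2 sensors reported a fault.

(a) floor 3: |A| = 6, |A ∩ B| = 4; needs |A ∩ B| > |A ∖ B| — true.
(b) floor 4: |A| = 7, |A ∩ B| = 5; needs |A ∩ B| ≥ 6 — false.
(c) floor 1: |A| = 9, |A ∩ B| = 6; needs |A ∩ B| / |A| ≤ 3/5 — false.
(d) floor 5: |A| = 7, |A ∩ B| = 4; needs |A ∩ B| ≤ |A ∖ B| — false.
(e) floor 2: |A| = 5, |A ∩ B| = 0; needs |A ∖ B| = 4 — false.

1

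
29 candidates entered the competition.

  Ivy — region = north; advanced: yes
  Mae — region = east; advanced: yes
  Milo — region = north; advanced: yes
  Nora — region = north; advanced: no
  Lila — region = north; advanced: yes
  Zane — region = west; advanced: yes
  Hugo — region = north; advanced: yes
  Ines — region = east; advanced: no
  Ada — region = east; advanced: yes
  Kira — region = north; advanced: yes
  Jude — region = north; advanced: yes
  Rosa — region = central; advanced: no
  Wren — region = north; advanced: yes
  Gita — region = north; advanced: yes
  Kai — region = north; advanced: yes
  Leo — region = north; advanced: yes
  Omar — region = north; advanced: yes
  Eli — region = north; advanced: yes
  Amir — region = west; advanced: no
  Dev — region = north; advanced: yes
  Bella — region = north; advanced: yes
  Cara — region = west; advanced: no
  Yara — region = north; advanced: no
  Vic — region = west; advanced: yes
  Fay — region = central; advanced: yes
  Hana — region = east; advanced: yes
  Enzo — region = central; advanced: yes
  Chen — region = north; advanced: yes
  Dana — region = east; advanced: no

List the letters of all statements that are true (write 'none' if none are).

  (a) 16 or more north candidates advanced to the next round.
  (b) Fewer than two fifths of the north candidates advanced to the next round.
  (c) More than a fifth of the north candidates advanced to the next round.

(c)

|A| = 17, |A ∩ B| = 15, |A ∖ B| = 2.
(a) |A ∩ B| ≥ 16: fails.
(b) |A ∩ B| / |A| < 2/5: fails.
(c) |A ∩ B| / |A| > 1/5: holds.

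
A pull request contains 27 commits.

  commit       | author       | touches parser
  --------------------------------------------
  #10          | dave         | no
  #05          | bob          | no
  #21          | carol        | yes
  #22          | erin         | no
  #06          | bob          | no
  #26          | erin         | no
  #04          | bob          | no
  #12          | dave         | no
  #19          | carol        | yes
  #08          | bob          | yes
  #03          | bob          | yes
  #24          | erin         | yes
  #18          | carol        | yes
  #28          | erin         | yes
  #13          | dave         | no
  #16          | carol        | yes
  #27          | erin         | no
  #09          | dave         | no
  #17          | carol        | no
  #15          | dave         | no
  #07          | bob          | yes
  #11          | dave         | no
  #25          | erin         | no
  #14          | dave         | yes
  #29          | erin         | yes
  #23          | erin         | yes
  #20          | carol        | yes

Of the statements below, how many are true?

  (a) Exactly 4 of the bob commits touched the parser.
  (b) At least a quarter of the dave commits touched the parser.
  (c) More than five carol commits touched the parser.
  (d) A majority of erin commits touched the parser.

0

(a) bob: |A| = 6, |A ∩ B| = 3; needs |A ∩ B| = 4 — false.
(b) dave: |A| = 7, |A ∩ B| = 1; needs |A ∩ B| / |A| ≥ 1/4 — false.
(c) carol: |A| = 6, |A ∩ B| = 5; needs |A ∩ B| > 5 — false.
(d) erin: |A| = 8, |A ∩ B| = 4; needs |A ∩ B| > |A ∖ B| — false.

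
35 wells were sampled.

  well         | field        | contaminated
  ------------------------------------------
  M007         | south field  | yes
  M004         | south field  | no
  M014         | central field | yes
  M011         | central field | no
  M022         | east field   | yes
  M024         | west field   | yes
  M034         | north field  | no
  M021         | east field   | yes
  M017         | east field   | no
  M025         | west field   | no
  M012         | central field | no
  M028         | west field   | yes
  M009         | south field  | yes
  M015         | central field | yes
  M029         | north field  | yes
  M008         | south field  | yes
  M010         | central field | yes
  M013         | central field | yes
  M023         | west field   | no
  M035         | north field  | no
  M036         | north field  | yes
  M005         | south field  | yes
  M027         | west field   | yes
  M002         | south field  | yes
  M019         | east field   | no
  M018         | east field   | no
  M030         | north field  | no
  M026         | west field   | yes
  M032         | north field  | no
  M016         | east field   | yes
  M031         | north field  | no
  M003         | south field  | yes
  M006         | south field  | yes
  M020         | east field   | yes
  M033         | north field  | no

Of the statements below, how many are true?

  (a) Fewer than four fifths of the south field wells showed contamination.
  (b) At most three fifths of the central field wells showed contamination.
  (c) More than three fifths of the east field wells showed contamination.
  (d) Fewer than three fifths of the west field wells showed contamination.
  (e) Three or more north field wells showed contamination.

0

(a) south field: |A| = 8, |A ∩ B| = 7; needs |A ∩ B| / |A| < 4/5 — false.
(b) central field: |A| = 6, |A ∩ B| = 4; needs |A ∩ B| / |A| ≤ 3/5 — false.
(c) east field: |A| = 7, |A ∩ B| = 4; needs |A ∩ B| / |A| > 3/5 — false.
(d) west field: |A| = 6, |A ∩ B| = 4; needs |A ∩ B| / |A| < 3/5 — false.
(e) north field: |A| = 8, |A ∩ B| = 2; needs |A ∩ B| ≥ 3 — false.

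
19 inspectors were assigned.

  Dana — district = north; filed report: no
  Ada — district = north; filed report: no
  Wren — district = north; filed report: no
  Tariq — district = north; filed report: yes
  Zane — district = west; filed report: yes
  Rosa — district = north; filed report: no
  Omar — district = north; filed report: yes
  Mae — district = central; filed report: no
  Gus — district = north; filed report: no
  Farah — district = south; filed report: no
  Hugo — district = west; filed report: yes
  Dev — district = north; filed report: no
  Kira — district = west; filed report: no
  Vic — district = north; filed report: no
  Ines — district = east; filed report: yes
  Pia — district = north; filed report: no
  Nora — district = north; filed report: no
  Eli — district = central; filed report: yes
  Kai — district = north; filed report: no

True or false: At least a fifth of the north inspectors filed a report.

False

'At least a fifth of the north inspectors filed a report' holds iff |A ∩ B| / |A| ≥ 1/5.
A (the restrictor) = {Dana, Ada, Wren, Tariq, Rosa, Omar, Gus, Dev, Vic, Pia, Nora, Kai}, |A| = 12.
A ∩ B = {Tariq, Omar}, so |A ∩ B| = 2.
A ∖ B = {Dana, Ada, Wren, Rosa, Gus, Dev, Vic, Pia, Nora, Kai}, so |A ∖ B| = 10.
|A ∩ B|/|A| = 2/12, so the statement is false.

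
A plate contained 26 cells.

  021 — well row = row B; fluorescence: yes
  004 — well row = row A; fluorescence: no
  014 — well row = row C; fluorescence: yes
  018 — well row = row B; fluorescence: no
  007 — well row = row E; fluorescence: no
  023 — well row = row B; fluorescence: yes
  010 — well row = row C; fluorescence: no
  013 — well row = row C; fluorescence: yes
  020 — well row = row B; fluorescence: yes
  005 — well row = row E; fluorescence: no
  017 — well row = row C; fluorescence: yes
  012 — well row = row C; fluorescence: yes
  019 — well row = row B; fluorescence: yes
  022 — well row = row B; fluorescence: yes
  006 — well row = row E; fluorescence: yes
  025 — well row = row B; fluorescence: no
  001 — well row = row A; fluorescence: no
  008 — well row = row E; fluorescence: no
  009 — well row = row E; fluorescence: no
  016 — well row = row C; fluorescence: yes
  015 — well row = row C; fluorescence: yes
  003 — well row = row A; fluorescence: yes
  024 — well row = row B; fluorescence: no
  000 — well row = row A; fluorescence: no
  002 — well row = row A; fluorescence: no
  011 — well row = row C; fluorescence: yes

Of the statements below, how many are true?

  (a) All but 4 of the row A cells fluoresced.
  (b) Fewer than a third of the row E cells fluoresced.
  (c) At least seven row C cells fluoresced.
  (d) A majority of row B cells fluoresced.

(a) row A: |A| = 5, |A ∩ B| = 1; needs |A ∖ B| = 4 — true.
(b) row E: |A| = 5, |A ∩ B| = 1; needs |A ∩ B| / |A| < 1/3 — true.
(c) row C: |A| = 8, |A ∩ B| = 7; needs |A ∩ B| ≥ 7 — true.
(d) row B: |A| = 8, |A ∩ B| = 5; needs |A ∩ B| > |A ∖ B| — true.

4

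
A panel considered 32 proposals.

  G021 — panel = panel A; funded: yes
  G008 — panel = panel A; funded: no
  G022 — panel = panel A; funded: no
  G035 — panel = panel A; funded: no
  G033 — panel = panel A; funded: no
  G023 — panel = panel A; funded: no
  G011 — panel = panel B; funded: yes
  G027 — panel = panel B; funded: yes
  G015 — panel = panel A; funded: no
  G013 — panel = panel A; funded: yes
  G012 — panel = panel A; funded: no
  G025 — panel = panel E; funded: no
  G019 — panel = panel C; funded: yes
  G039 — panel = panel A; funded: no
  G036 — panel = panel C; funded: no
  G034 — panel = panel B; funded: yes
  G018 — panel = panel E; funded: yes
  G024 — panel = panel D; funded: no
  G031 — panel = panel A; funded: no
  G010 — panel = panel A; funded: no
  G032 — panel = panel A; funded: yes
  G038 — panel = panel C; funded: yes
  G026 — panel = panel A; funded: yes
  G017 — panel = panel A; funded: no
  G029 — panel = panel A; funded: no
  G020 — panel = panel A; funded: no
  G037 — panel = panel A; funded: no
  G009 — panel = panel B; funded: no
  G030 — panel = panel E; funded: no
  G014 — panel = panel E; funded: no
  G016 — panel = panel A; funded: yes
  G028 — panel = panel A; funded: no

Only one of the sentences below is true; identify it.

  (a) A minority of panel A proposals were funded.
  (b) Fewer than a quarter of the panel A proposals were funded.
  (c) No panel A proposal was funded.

(a)

|A| = 20, |A ∩ B| = 5, |A ∖ B| = 15.
(a) requires |A ∩ B| < |A ∖ B|: true.
(b) requires |A ∩ B| / |A| < 1/4: false.
(c) requires A ∩ B = ∅ (|A ∩ B| = 0): false.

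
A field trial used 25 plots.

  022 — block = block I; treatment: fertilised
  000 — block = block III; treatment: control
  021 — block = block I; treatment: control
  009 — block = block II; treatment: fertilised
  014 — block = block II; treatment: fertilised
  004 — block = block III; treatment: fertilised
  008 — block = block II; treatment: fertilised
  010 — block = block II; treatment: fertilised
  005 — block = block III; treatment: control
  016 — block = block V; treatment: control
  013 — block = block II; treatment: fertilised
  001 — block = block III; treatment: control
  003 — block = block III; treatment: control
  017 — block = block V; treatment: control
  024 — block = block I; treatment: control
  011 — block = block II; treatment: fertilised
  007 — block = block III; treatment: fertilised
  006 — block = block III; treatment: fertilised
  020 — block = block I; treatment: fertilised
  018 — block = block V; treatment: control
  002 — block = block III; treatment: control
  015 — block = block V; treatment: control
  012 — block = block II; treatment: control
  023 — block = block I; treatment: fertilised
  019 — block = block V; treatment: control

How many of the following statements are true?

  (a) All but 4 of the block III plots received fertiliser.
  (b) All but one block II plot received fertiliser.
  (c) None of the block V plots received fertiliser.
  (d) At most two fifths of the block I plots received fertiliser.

2

(a) block III: |A| = 8, |A ∩ B| = 3; needs |A ∖ B| = 4 — false.
(b) block II: |A| = 7, |A ∩ B| = 6; needs |A ∖ B| = 1 — true.
(c) block V: |A| = 5, |A ∩ B| = 0; needs A ∩ B = ∅ (|A ∩ B| = 0) — true.
(d) block I: |A| = 5, |A ∩ B| = 3; needs |A ∩ B| / |A| ≤ 2/5 — false.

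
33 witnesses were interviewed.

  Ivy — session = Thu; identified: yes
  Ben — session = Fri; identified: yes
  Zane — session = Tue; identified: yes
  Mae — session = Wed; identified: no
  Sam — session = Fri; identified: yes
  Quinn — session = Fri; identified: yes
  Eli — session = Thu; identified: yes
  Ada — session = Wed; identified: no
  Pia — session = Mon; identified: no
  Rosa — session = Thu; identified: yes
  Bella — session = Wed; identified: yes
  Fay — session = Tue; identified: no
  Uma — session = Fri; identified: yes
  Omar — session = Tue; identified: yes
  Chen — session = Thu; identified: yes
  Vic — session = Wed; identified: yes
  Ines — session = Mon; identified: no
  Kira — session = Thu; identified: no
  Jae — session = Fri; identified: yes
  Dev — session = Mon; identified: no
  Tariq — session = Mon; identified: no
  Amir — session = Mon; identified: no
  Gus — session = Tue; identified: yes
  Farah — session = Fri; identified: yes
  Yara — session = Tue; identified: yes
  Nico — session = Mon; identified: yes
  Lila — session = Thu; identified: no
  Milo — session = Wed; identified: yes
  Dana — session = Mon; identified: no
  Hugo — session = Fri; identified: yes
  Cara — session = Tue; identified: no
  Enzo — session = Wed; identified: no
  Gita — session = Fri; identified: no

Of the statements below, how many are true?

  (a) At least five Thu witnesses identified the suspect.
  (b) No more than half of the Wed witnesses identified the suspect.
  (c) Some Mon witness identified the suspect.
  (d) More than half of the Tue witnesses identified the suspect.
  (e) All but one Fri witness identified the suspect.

4

(a) Thu: |A| = 6, |A ∩ B| = 4; needs |A ∩ B| ≥ 5 — false.
(b) Wed: |A| = 6, |A ∩ B| = 3; needs |A ∩ B| ≤ |A ∖ B| — true.
(c) Mon: |A| = 7, |A ∩ B| = 1; needs A ∩ B ≠ ∅ (|A ∩ B| ≥ 1) — true.
(d) Tue: |A| = 6, |A ∩ B| = 4; needs |A ∩ B| > |A ∖ B| — true.
(e) Fri: |A| = 8, |A ∩ B| = 7; needs |A ∖ B| = 1 — true.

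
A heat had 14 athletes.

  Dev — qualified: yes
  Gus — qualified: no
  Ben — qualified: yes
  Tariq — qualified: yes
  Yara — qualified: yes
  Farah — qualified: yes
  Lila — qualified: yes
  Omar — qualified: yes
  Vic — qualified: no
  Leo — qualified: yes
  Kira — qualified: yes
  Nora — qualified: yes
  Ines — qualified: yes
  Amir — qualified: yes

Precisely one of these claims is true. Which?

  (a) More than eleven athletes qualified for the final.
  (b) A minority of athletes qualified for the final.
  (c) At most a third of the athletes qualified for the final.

|A| = 14, |A ∩ B| = 12, |A ∖ B| = 2.
(a) requires |A ∩ B| > 11: true.
(b) requires |A ∩ B| < |A ∖ B|: false.
(c) requires |A ∩ B| / |A| ≤ 1/3: false.

(a)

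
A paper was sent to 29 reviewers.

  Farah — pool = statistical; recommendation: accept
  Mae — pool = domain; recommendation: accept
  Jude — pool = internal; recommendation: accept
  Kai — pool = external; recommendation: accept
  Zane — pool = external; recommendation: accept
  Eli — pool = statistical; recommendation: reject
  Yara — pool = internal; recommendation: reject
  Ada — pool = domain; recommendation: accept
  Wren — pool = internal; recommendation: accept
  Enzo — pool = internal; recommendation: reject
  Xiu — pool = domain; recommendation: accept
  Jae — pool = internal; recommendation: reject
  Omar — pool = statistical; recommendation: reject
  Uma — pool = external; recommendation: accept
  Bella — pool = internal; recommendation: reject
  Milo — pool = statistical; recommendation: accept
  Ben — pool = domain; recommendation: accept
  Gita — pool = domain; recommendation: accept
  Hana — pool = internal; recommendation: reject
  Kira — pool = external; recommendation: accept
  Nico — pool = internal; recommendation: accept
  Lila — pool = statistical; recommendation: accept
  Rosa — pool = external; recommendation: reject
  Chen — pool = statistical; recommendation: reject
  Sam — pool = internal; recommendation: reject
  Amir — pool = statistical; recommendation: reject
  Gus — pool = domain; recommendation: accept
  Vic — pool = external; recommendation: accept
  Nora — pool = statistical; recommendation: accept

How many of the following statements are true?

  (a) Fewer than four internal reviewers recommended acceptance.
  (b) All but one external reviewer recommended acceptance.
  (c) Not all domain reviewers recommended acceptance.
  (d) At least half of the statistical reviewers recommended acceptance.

(a) internal: |A| = 9, |A ∩ B| = 3; needs |A ∩ B| < 4 — true.
(b) external: |A| = 6, |A ∩ B| = 5; needs |A ∖ B| = 1 — true.
(c) domain: |A| = 6, |A ∩ B| = 6; needs A ⊄ B (|A ∖ B| ≥ 1) — false.
(d) statistical: |A| = 8, |A ∩ B| = 4; needs |A ∩ B| ≥ |A ∖ B| — true.

3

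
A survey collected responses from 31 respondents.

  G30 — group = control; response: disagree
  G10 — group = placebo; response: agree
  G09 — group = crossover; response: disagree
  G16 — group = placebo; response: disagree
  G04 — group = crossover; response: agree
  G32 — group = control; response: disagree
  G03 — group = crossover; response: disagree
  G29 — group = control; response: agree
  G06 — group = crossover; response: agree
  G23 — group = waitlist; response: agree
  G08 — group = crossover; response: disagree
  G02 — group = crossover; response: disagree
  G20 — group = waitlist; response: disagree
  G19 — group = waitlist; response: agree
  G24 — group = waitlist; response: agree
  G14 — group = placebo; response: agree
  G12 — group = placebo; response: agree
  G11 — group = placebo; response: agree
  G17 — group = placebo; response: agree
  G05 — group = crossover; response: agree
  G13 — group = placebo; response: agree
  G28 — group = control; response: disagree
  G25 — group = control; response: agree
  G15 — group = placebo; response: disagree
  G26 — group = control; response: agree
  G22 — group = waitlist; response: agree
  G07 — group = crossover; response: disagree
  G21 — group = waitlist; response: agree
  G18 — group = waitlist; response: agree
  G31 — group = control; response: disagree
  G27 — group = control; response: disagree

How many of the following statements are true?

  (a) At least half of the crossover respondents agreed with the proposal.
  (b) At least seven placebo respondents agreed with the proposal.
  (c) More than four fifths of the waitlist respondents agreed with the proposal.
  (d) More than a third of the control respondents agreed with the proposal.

2

(a) crossover: |A| = 8, |A ∩ B| = 3; needs |A ∩ B| ≥ |A ∖ B| — false.
(b) placebo: |A| = 8, |A ∩ B| = 6; needs |A ∩ B| ≥ 7 — false.
(c) waitlist: |A| = 7, |A ∩ B| = 6; needs |A ∩ B| / |A| > 4/5 — true.
(d) control: |A| = 8, |A ∩ B| = 3; needs |A ∩ B| / |A| > 1/3 — true.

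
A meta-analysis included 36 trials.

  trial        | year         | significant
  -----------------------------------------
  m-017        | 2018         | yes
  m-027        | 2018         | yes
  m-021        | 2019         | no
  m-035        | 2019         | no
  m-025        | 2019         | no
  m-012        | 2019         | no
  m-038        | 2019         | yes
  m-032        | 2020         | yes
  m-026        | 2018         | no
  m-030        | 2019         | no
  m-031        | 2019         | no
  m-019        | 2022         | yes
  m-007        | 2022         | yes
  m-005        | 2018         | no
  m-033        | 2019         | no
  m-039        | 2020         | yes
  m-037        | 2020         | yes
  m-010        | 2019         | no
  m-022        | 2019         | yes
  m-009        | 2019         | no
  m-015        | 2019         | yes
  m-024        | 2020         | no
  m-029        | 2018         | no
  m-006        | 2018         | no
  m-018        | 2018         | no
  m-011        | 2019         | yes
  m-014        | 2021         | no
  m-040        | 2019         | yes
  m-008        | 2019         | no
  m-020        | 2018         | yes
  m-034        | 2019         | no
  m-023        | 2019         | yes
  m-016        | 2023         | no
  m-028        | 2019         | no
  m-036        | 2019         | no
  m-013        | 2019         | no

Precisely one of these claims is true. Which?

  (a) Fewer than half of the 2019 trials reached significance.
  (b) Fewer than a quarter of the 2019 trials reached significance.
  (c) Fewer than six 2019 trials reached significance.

|A| = 20, |A ∩ B| = 6, |A ∖ B| = 14.
(a) requires |A ∩ B| < |A ∖ B|: true.
(b) requires |A ∩ B| / |A| < 1/4: false.
(c) requires |A ∩ B| < 6: false.

(a)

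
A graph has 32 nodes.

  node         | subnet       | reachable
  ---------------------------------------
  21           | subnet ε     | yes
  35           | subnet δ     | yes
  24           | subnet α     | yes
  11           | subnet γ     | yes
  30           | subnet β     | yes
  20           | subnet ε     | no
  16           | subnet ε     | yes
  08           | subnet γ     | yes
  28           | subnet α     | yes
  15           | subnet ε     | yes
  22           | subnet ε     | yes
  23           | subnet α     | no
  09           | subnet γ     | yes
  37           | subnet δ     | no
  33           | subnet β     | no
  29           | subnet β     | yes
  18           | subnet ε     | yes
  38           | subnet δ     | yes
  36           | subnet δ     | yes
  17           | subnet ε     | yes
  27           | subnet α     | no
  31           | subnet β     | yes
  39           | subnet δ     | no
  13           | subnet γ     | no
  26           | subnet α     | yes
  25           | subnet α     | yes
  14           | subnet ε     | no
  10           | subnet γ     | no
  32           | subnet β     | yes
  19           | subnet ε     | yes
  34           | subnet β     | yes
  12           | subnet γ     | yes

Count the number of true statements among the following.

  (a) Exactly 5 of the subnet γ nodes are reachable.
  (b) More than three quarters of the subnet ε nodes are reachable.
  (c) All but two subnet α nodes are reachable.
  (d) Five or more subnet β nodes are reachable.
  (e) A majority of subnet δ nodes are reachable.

4

(a) subnet γ: |A| = 6, |A ∩ B| = 4; needs |A ∩ B| = 5 — false.
(b) subnet ε: |A| = 9, |A ∩ B| = 7; needs |A ∩ B| / |A| > 3/4 — true.
(c) subnet α: |A| = 6, |A ∩ B| = 4; needs |A ∖ B| = 2 — true.
(d) subnet β: |A| = 6, |A ∩ B| = 5; needs |A ∩ B| ≥ 5 — true.
(e) subnet δ: |A| = 5, |A ∩ B| = 3; needs |A ∩ B| > |A ∖ B| — true.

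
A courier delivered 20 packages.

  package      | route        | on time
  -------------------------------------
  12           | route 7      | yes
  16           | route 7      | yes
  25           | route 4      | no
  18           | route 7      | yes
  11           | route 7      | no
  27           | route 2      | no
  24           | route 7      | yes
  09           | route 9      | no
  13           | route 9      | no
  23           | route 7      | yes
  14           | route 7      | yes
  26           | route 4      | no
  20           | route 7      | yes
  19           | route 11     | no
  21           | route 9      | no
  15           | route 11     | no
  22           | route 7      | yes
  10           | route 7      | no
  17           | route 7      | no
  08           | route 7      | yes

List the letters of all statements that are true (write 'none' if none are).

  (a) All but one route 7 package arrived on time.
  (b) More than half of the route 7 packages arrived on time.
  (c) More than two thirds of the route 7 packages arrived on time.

(b), (c)

|A| = 12, |A ∩ B| = 9, |A ∖ B| = 3.
(a) |A ∖ B| = 1: fails.
(b) |A ∩ B| > |A ∖ B|: holds.
(c) |A ∩ B| / |A| > 2/3: holds.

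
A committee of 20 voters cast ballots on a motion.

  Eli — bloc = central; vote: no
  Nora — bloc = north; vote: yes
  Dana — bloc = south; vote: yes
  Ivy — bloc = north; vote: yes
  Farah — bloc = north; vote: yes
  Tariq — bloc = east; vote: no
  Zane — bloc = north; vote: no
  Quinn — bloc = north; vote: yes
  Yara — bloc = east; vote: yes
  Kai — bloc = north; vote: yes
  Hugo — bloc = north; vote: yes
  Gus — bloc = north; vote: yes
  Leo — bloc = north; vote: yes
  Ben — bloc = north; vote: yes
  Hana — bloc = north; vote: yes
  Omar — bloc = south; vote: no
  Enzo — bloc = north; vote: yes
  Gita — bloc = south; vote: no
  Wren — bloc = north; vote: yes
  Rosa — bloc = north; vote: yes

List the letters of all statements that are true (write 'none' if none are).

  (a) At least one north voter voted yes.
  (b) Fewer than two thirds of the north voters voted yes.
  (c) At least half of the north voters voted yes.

|A| = 14, |A ∩ B| = 13, |A ∖ B| = 1.
(a) A ∩ B ≠ ∅ (|A ∩ B| ≥ 1): holds.
(b) |A ∩ B| / |A| < 2/3: fails.
(c) |A ∩ B| ≥ |A ∖ B|: holds.

(a), (c)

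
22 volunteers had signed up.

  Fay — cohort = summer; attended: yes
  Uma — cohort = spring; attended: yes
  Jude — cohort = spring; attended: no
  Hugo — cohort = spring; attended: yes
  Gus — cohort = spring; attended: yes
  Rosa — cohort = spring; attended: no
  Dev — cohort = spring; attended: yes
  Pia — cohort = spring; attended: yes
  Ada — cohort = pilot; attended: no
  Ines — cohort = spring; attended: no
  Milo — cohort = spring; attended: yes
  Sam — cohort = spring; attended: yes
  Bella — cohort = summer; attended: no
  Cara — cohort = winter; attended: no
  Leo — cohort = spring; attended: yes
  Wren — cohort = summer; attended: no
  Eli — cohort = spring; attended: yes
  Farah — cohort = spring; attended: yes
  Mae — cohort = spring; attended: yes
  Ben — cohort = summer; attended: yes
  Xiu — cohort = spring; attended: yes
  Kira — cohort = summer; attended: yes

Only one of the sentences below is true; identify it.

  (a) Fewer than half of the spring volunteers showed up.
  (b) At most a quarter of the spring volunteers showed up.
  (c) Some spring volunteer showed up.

(c)

|A| = 15, |A ∩ B| = 12, |A ∖ B| = 3.
(a) requires |A ∩ B| < |A ∖ B|: false.
(b) requires |A ∩ B| / |A| ≤ 1/4: false.
(c) requires A ∩ B ≠ ∅ (|A ∩ B| ≥ 1): true.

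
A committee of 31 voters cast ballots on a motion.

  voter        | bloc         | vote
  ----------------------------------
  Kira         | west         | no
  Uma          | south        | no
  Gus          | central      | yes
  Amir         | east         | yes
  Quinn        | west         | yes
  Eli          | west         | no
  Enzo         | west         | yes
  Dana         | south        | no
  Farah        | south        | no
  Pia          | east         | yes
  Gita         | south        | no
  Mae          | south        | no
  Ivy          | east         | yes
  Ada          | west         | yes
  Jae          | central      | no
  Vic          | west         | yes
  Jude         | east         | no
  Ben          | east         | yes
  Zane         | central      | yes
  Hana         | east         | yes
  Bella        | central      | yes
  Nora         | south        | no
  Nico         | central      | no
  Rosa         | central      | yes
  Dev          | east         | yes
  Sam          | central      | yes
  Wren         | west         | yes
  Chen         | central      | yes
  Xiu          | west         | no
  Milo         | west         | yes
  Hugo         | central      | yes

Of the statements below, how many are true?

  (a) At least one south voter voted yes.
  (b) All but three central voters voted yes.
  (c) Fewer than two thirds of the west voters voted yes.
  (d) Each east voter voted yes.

0

(a) south: |A| = 6, |A ∩ B| = 0; needs A ∩ B ≠ ∅ (|A ∩ B| ≥ 1) — false.
(b) central: |A| = 9, |A ∩ B| = 7; needs |A ∖ B| = 3 — false.
(c) west: |A| = 9, |A ∩ B| = 6; needs |A ∩ B| / |A| < 2/3 — false.
(d) east: |A| = 7, |A ∩ B| = 6; needs A ⊆ B, i.e. every element of A is in B (|A ∖ B| = 0) — false.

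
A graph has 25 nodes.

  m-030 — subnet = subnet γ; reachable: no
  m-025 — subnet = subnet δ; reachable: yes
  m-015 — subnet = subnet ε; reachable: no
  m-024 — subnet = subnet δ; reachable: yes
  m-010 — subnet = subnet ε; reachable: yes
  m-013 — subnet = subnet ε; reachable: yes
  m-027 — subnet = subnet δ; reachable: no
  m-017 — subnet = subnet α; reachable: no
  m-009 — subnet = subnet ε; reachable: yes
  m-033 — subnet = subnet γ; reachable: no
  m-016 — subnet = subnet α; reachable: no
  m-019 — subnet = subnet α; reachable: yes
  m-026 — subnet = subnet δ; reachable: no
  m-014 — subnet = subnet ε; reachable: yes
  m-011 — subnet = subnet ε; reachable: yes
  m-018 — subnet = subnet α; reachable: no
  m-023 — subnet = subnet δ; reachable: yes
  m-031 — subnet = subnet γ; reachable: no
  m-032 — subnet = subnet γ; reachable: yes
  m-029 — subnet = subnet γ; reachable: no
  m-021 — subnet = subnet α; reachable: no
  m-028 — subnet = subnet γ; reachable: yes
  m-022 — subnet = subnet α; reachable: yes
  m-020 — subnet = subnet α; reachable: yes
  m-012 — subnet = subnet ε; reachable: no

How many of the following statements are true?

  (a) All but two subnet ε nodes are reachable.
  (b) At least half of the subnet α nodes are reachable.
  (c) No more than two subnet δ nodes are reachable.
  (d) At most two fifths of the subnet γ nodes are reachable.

2

(a) subnet ε: |A| = 7, |A ∩ B| = 5; needs |A ∖ B| = 2 — true.
(b) subnet α: |A| = 7, |A ∩ B| = 3; needs |A ∩ B| ≥ |A ∖ B| — false.
(c) subnet δ: |A| = 5, |A ∩ B| = 3; needs |A ∩ B| ≤ 2 — false.
(d) subnet γ: |A| = 6, |A ∩ B| = 2; needs |A ∩ B| / |A| ≤ 2/5 — true.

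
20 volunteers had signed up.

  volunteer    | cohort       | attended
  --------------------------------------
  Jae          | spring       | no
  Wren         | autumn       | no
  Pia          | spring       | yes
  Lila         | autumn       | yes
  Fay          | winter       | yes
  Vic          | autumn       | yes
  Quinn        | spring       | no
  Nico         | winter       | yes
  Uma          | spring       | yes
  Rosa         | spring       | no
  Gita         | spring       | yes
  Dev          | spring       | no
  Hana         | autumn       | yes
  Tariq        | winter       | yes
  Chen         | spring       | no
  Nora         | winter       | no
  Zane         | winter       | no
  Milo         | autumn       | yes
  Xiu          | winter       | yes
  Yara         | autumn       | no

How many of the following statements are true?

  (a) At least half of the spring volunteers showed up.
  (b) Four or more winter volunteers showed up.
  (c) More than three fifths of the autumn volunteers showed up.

(a) spring: |A| = 8, |A ∩ B| = 3; needs |A ∩ B| ≥ |A ∖ B| — false.
(b) winter: |A| = 6, |A ∩ B| = 4; needs |A ∩ B| ≥ 4 — true.
(c) autumn: |A| = 6, |A ∩ B| = 4; needs |A ∩ B| / |A| > 3/5 — true.

2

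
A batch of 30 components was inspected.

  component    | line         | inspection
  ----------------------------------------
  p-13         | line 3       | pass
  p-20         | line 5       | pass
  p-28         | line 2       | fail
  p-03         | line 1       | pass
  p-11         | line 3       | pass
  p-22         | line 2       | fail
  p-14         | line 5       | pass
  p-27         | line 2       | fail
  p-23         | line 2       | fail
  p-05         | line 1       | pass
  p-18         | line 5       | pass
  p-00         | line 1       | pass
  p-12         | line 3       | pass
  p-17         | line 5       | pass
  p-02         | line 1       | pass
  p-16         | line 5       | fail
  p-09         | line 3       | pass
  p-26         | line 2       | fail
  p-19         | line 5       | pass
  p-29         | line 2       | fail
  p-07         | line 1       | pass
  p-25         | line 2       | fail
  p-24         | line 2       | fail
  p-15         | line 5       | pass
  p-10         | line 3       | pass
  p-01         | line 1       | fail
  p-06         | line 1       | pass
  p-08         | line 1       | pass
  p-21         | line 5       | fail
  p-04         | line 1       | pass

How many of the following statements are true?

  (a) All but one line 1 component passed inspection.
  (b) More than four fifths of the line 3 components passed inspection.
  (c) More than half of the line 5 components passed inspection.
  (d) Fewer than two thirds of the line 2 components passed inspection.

(a) line 1: |A| = 9, |A ∩ B| = 8; needs |A ∖ B| = 1 — true.
(b) line 3: |A| = 5, |A ∩ B| = 5; needs |A ∩ B| / |A| > 4/5 — true.
(c) line 5: |A| = 8, |A ∩ B| = 6; needs |A ∩ B| > |A ∖ B| — true.
(d) line 2: |A| = 8, |A ∩ B| = 0; needs |A ∩ B| / |A| < 2/3 — true.

4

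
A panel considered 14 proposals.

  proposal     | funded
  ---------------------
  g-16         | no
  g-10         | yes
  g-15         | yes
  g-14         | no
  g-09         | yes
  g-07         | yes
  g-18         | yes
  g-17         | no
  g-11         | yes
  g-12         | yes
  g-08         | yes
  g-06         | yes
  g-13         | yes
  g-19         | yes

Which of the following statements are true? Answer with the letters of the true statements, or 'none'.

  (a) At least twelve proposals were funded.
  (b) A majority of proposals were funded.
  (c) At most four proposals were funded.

|A| = 14, |A ∩ B| = 11, |A ∖ B| = 3.
(a) |A ∩ B| ≥ 12: fails.
(b) |A ∩ B| > |A ∖ B|: holds.
(c) |A ∩ B| ≤ 4: fails.

(b)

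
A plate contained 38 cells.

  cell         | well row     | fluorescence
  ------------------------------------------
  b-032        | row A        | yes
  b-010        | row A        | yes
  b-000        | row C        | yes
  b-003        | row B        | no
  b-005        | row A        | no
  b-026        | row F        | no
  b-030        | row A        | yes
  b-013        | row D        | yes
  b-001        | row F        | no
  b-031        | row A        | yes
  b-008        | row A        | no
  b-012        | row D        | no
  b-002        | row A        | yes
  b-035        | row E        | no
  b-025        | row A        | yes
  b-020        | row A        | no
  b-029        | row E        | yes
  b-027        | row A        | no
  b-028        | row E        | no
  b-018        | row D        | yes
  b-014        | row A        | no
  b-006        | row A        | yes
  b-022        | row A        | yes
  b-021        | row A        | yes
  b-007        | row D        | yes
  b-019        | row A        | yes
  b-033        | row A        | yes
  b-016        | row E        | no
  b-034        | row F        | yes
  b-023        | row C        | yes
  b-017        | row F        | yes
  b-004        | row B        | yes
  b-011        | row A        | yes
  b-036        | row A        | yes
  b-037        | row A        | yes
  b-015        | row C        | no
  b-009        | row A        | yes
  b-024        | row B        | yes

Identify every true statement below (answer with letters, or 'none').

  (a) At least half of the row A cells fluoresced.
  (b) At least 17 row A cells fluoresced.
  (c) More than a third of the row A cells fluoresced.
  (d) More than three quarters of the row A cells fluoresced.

(a), (c)

|A| = 20, |A ∩ B| = 15, |A ∖ B| = 5.
(a) |A ∩ B| ≥ |A ∖ B|: holds.
(b) |A ∩ B| ≥ 17: fails.
(c) |A ∩ B| / |A| > 1/3: holds.
(d) |A ∩ B| / |A| > 3/4: fails.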